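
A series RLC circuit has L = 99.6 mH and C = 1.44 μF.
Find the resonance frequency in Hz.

Step 1 — Resonance condition Im(Z)=0 gives ω₀ = 1/√(LC).
Step 2 — ω₀ = 1/√(0.0996·1.44e-06) = 2641 rad/s.
Step 3 — f₀ = ω₀/(2π) = 420.3 Hz.

f₀ = 420.3 Hz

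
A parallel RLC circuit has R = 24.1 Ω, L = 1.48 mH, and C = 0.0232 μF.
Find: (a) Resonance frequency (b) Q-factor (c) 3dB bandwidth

Step 1 — Resonance: ω₀ = 1/√(LC) = 1/√(0.00148·2.32e-08) = 1.707e+05 rad/s.
Step 2 — f₀ = ω₀/(2π) = 2.716e+04 Hz.
Step 3 — Parallel Q: Q = R/(ω₀L) = 24.1/(1.707e+05·0.00148) = 0.09542.
Step 4 — Bandwidth: Δω = ω₀/Q = 1.789e+06 rad/s; BW = Δω/(2π) = 2.847e+05 Hz.

(a) f₀ = 2.716e+04 Hz  (b) Q = 0.09542  (c) BW = 2.847e+05 Hz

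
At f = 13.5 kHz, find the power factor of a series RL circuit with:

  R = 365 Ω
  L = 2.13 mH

Step 1 — Angular frequency: ω = 2π·f = 2π·1.35e+04 = 8.482e+04 rad/s.
Step 2 — Component impedances:
  R: Z = R = 365 Ω
  L: Z = jωL = j·8.482e+04·0.00213 = 0 + j180.7 Ω
Step 3 — Series combination: Z_total = R + L = 365 + j180.7 Ω = 407.3∠26.3° Ω.
Step 4 — Power factor: PF = cos(φ) = Re(Z)/|Z| = 365/407.27 = 0.8962.
Step 5 — Type: Im(Z) = 180.7 ⇒ lagging (phase φ = 26.3°).

PF = 0.8962 (lagging, φ = 26.3°)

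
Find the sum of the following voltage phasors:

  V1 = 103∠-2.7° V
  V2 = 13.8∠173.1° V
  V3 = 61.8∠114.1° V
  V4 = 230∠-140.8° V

Step 1 — Convert each phasor to rectangular form:
  V1 = 103·(cos(-2.7°) + j·sin(-2.7°)) = 102.9 - j4.852 V
  V2 = 13.8·(cos(173.1°) + j·sin(173.1°)) = -13.7 + j1.658 V
  V3 = 61.8·(cos(114.1°) + j·sin(114.1°)) = -25.23 + j56.41 V
  V4 = 230·(cos(-140.8°) + j·sin(-140.8°)) = -178.2 - j145.4 V
Step 2 — Sum components: V_total = -114.3 - j92.15 V.
Step 3 — Convert to polar: |V_total| = 146.8 V, ∠V_total = -141.1°.

V_total = 146.8∠-141.1° V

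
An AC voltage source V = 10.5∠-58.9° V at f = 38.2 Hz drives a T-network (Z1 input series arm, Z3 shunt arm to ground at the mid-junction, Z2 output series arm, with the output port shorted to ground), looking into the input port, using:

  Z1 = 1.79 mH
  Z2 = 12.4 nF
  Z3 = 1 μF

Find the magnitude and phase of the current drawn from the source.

Step 1 — Angular frequency: ω = 2π·f = 2π·38.2 = 240 rad/s.
Step 2 — Component impedances:
  Z1: Z = jωL = j·240·0.00179 = 0 + j0.4296 Ω
  Z2: Z = 1/(jωC) = -j/(ω·C) = 0 - j3.36e+05 Ω
  Z3: Z = 1/(jωC) = -j/(ω·C) = 0 - j4166 Ω
Step 3 — With the output port shorted to ground, the output series arm Z2 runs from the junction to ground; the shunt arm Z3 also runs from the junction to ground. They appear in parallel: Z3 || Z2 = 0 - j4115 Ω.
Step 4 — Series with input arm Z1: Z_in = Z1 + (Z3 || Z2) = 0 - j4115 Ω = 4115∠-90.0° Ω.
Step 5 — Source phasor: V = 10.5∠-58.9° V = 5.424 - j8.991 V.
Step 6 — Ohm's law: I = V / Z_total = (5.424 - j8.991) / (0 - j4115) = 0.002185 + j0.001318 A.
Step 7 — Convert to polar: |I| = 0.002552 A, ∠I = 31.1°.

I = 0.002552∠31.1° A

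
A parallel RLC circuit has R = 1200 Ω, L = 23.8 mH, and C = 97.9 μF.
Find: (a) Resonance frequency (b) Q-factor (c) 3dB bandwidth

Step 1 — Resonance: ω₀ = 1/√(LC) = 1/√(0.0238·9.79e-05) = 655.1 rad/s.
Step 2 — f₀ = ω₀/(2π) = 104.3 Hz.
Step 3 — Parallel Q: Q = R/(ω₀L) = 1200/(655.1·0.0238) = 76.96.
Step 4 — Bandwidth: Δω = ω₀/Q = 8.512 rad/s; BW = Δω/(2π) = 1.355 Hz.

(a) f₀ = 104.3 Hz  (b) Q = 76.96  (c) BW = 1.355 Hz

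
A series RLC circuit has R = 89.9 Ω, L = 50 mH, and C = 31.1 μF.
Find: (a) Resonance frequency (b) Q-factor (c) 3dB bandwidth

Step 1 — Resonance condition Im(Z)=0 gives ω₀ = 1/√(LC).
Step 2 — ω₀ = 1/√(0.05·3.11e-05) = 801.9 rad/s.
Step 3 — f₀ = ω₀/(2π) = 127.6 Hz.
Step 4 — Series Q: Q = ω₀L/R = 801.9·0.05/89.9 = 0.446.
Step 5 — 3dB bandwidth: Δω = ω₀/Q = 1798 rad/s; BW = Δω/(2π) = 286.2 Hz.

(a) f₀ = 127.6 Hz  (b) Q = 0.446  (c) BW = 286.2 Hz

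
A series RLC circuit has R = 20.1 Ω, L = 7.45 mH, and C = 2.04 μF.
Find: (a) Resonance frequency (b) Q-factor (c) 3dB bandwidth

Step 1 — Resonance condition Im(Z)=0 gives ω₀ = 1/√(LC).
Step 2 — ω₀ = 1/√(0.00745·2.04e-06) = 8112 rad/s.
Step 3 — f₀ = ω₀/(2π) = 1291 Hz.
Step 4 — Series Q: Q = ω₀L/R = 8112·0.00745/20.1 = 3.007.
Step 5 — 3dB bandwidth: Δω = ω₀/Q = 2698 rad/s; BW = Δω/(2π) = 429.4 Hz.

(a) f₀ = 1291 Hz  (b) Q = 3.007  (c) BW = 429.4 Hz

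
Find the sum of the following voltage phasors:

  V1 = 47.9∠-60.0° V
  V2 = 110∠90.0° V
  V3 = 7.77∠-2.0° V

Step 1 — Convert each phasor to rectangular form:
  V1 = 47.9·(cos(-60.0°) + j·sin(-60.0°)) = 23.95 - j41.48 V
  V2 = 110·(cos(90.0°) + j·sin(90.0°)) = 0 + j110 V
  V3 = 7.77·(cos(-2.0°) + j·sin(-2.0°)) = 7.765 - j0.2712 V
Step 2 — Sum components: V_total = 31.72 + j68.25 V.
Step 3 — Convert to polar: |V_total| = 75.26 V, ∠V_total = 65.1°.

V_total = 75.26∠65.1° V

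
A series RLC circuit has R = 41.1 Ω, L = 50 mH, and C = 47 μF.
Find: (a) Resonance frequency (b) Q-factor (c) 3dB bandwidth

Step 1 — Resonance: ω₀ = 1/√(LC) = 1/√(0.05·4.7e-05) = 652.3 rad/s.
Step 2 — f₀ = ω₀/(2π) = 103.8 Hz.
Step 3 — Series Q: Q = ω₀L/R = 652.3·0.05/41.1 = 0.7936.
Step 4 — Bandwidth: Δω = ω₀/Q = 822 rad/s; BW = Δω/(2π) = 130.8 Hz.

(a) f₀ = 103.8 Hz  (b) Q = 0.7936  (c) BW = 130.8 Hz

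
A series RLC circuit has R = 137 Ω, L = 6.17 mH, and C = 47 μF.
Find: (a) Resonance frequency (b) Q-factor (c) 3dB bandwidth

Step 1 — Resonance: ω₀ = 1/√(LC) = 1/√(0.00617·4.7e-05) = 1857 rad/s.
Step 2 — f₀ = ω₀/(2π) = 295.5 Hz.
Step 3 — Series Q: Q = ω₀L/R = 1857·0.00617/137 = 0.08363.
Step 4 — Bandwidth: Δω = ω₀/Q = 2.22e+04 rad/s; BW = Δω/(2π) = 3534 Hz.

(a) f₀ = 295.5 Hz  (b) Q = 0.08363  (c) BW = 3534 Hz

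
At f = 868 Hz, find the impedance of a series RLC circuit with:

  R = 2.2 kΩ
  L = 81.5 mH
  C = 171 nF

Step 1 — Angular frequency: ω = 2π·f = 2π·868 = 5454 rad/s.
Step 2 — Component impedances:
  R: Z = R = 2200 Ω
  L: Z = jωL = j·5454·0.0815 = 0 + j444.5 Ω
  C: Z = 1/(jωC) = -j/(ω·C) = 0 - j1072 Ω
Step 3 — Series combination: Z_total = R + L + C = 2200 - j627.8 Ω = 2288∠-15.9° Ω.

Z = 2200 - j627.8 Ω = 2288∠-15.9° Ω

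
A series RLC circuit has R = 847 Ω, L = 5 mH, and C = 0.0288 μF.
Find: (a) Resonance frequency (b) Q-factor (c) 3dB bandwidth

Step 1 — Resonance: ω₀ = 1/√(LC) = 1/√(0.005·2.88e-08) = 8.333e+04 rad/s.
Step 2 — f₀ = ω₀/(2π) = 1.326e+04 Hz.
Step 3 — Series Q: Q = ω₀L/R = 8.333e+04·0.005/847 = 0.4919.
Step 4 — Bandwidth: Δω = ω₀/Q = 1.694e+05 rad/s; BW = Δω/(2π) = 2.696e+04 Hz.

(a) f₀ = 1.326e+04 Hz  (b) Q = 0.4919  (c) BW = 2.696e+04 Hz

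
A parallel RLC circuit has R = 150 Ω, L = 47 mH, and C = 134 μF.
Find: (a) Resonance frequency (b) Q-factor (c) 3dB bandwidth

Step 1 — Resonance: ω₀ = 1/√(LC) = 1/√(0.047·0.000134) = 398.5 rad/s.
Step 2 — f₀ = ω₀/(2π) = 63.42 Hz.
Step 3 — Parallel Q: Q = R/(ω₀L) = 150/(398.5·0.047) = 8.009.
Step 4 — Bandwidth: Δω = ω₀/Q = 49.75 rad/s; BW = Δω/(2π) = 7.918 Hz.

(a) f₀ = 63.42 Hz  (b) Q = 8.009  (c) BW = 7.918 Hz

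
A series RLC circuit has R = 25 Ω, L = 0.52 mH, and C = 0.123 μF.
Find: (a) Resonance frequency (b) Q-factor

Step 1 — Resonance condition Im(Z)=0 gives ω₀ = 1/√(LC).
Step 2 — ω₀ = 1/√(0.00052·1.23e-07) = 1.25e+05 rad/s.
Step 3 — f₀ = ω₀/(2π) = 1.99e+04 Hz.
Step 4 — Series Q: Q = ω₀L/R = 1.25e+05·0.00052/25 = 2.601.

(a) f₀ = 1.99e+04 Hz  (b) Q = 2.601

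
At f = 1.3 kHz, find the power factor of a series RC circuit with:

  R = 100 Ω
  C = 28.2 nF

Step 1 — Angular frequency: ω = 2π·f = 2π·1300 = 8168 rad/s.
Step 2 — Component impedances:
  R: Z = R = 100 Ω
  C: Z = 1/(jωC) = -j/(ω·C) = 0 - j4341 Ω
Step 3 — Series combination: Z_total = R + C = 100 - j4341 Ω = 4343∠-88.7° Ω.
Step 4 — Power factor: PF = cos(φ) = Re(Z)/|Z| = 100/4343 = 0.02303.
Step 5 — Type: Im(Z) = -4341 ⇒ leading (phase φ = -88.7°).

PF = 0.02303 (leading, φ = -88.7°)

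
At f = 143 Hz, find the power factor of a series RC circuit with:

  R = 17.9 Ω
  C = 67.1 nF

Step 1 — Angular frequency: ω = 2π·f = 2π·143 = 898.5 rad/s.
Step 2 — Component impedances:
  R: Z = R = 17.9 Ω
  C: Z = 1/(jωC) = -j/(ω·C) = 0 - j1.659e+04 Ω
Step 3 — Series combination: Z_total = R + C = 17.9 - j1.659e+04 Ω = 1.659e+04∠-89.9° Ω.
Step 4 — Power factor: PF = cos(φ) = Re(Z)/|Z| = 17.9/1.659e+04 = 0.001079.
Step 5 — Type: Im(Z) = -1.659e+04 ⇒ leading (phase φ = -89.9°).

PF = 0.001079 (leading, φ = -89.9°)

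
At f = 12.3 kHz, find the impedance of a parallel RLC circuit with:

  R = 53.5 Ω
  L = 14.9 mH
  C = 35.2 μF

Step 1 — Angular frequency: ω = 2π·f = 2π·1.23e+04 = 7.728e+04 rad/s.
Step 2 — Component impedances:
  R: Z = R = 53.5 Ω
  L: Z = jωL = j·7.728e+04·0.0149 = 0 + j1152 Ω
  C: Z = 1/(jωC) = -j/(ω·C) = 0 - j0.3676 Ω
Step 3 — Parallel combination: 1/Z_total = 1/R + 1/L + 1/C; Z_total = 0.002527 - j0.3677 Ω = 0.3677∠-89.6° Ω.

Z = 0.002527 - j0.3677 Ω = 0.3677∠-89.6° Ω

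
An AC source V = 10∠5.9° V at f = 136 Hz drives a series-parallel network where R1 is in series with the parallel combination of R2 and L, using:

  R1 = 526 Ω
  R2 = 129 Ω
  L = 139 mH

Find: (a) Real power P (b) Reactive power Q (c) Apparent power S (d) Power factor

Step 1 — Angular frequency: ω = 2π·f = 2π·136 = 854.5 rad/s.
Step 2 — Component impedances:
  R1: Z = R = 526 Ω
  R2: Z = R = 129 Ω
  L: Z = jωL = j·854.5·0.139 = 0 + j118.8 Ω
Step 3 — Parallel branch: R2 || L = 1/(1/R2 + 1/L) = 59.19 + j64.28 Ω.
Step 4 — Series with R1: Z_total = R1 + (R2 || L) = 585.2 + j64.28 Ω = 588.7∠6.3° Ω.
Step 5 — Source phasor: V = 10∠5.9° V = 9.947 + j1.028 V.
Step 6 — Current: I = V / Z = 0.01699 - j0.0001093 A = 0.01699∠-0.4° A.
Step 7 — Complex power: S = V·I* = 0.1688 + j0.01855 VA.
Step 8 — Real power: P = Re(S) = 0.1688 W.
Step 9 — Reactive power: Q = Im(S) = 0.01855 VAR.
Step 10 — Apparent power: |S| = 0.1699 VA.
Step 11 — Power factor: PF = P/|S| = 0.994 (lagging).

(a) P = 0.1688 W  (b) Q = 0.01855 VAR  (c) S = 0.1699 VA  (d) PF = 0.994 (lagging)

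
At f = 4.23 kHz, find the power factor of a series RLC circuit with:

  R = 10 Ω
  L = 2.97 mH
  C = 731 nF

Step 1 — Angular frequency: ω = 2π·f = 2π·4230 = 2.658e+04 rad/s.
Step 2 — Component impedances:
  R: Z = R = 10 Ω
  L: Z = jωL = j·2.658e+04·0.00297 = 0 + j78.94 Ω
  C: Z = 1/(jωC) = -j/(ω·C) = 0 - j51.47 Ω
Step 3 — Series combination: Z_total = R + L + C = 10 + j27.47 Ω = 29.23∠70.0° Ω.
Step 4 — Power factor: PF = cos(φ) = Re(Z)/|Z| = 10/29.23 = 0.3421.
Step 5 — Type: Im(Z) = 27.47 ⇒ lagging (phase φ = 70.0°).

PF = 0.3421 (lagging, φ = 70.0°)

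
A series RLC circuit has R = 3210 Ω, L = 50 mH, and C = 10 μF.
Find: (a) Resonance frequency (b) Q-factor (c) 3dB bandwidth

Step 1 — Resonance: ω₀ = 1/√(LC) = 1/√(0.05·1e-05) = 1414 rad/s.
Step 2 — f₀ = ω₀/(2π) = 225.1 Hz.
Step 3 — Series Q: Q = ω₀L/R = 1414·0.05/3210 = 0.02203.
Step 4 — Bandwidth: Δω = ω₀/Q = 6.42e+04 rad/s; BW = Δω/(2π) = 1.022e+04 Hz.

(a) f₀ = 225.1 Hz  (b) Q = 0.02203  (c) BW = 1.022e+04 Hz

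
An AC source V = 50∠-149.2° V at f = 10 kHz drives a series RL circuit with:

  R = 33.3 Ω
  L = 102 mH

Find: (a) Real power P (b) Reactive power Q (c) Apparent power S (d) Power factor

Step 1 — Angular frequency: ω = 2π·f = 2π·1e+04 = 6.283e+04 rad/s.
Step 2 — Component impedances:
  R: Z = R = 33.3 Ω
  L: Z = jωL = j·6.283e+04·0.102 = 0 + j6409 Ω
Step 3 — Series combination: Z_total = R + L = 33.3 + j6409 Ω = 6409∠89.7° Ω.
Step 4 — Source phasor: V = 50∠-149.2° V = -42.95 - j25.6 V.
Step 5 — Current: I = V / Z = -0.00403 + j0.00668 A = 0.007802∠121.1° A.
Step 6 — Complex power: S = V·I* = 0.002027 + j0.3901 VA.
Step 7 — Real power: P = Re(S) = 0.002027 W.
Step 8 — Reactive power: Q = Im(S) = 0.3901 VAR.
Step 9 — Apparent power: |S| = 0.3901 VA.
Step 10 — Power factor: PF = P/|S| = 0.005196 (lagging).

(a) P = 0.002027 W  (b) Q = 0.3901 VAR  (c) S = 0.3901 VA  (d) PF = 0.005196 (lagging)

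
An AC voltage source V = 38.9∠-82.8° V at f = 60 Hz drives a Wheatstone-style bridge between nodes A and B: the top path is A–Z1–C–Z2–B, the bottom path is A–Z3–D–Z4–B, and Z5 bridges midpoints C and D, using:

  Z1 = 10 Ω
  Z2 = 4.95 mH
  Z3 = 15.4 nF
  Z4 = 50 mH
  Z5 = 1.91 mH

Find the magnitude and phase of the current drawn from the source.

Step 1 — Angular frequency: ω = 2π·f = 2π·60 = 377 rad/s.
Step 2 — Component impedances:
  Z1: Z = R = 10 Ω
  Z2: Z = jωL = j·377·0.00495 = 0 + j1.866 Ω
  Z3: Z = 1/(jωC) = -j/(ω·C) = 0 - j1.722e+05 Ω
  Z4: Z = jωL = j·377·0.05 = 0 + j18.85 Ω
  Z5: Z = jωL = j·377·0.00191 = 0 + j0.7201 Ω
Step 3 — Bridge requires nodal analysis (the Z5 bridge couples midpoints C and D, so the two paths cannot be reduced to a simple series/parallel combination). Setting node B to ground and injecting 1 A at node A, the 3-node admittance system at A, C, D solves to V_A = Z_AB = 10 + j1.703 Ω = 10.14∠9.7° Ω.
Step 4 — Source phasor: V = 38.9∠-82.8° V = 4.875 - j38.59 V.
Step 5 — Ohm's law: I = V / Z_total = (4.875 - j38.59) / (10 + j1.703) = -0.1649 - j3.831 A.
Step 6 — Convert to polar: |I| = 3.835 A, ∠I = -92.5°.

I = 3.835∠-92.5° A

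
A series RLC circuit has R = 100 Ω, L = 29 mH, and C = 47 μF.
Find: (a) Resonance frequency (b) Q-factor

Step 1 — Resonance condition Im(Z)=0 gives ω₀ = 1/√(LC).
Step 2 — ω₀ = 1/√(0.029·4.7e-05) = 856.5 rad/s.
Step 3 — f₀ = ω₀/(2π) = 136.3 Hz.
Step 4 — Series Q: Q = ω₀L/R = 856.5·0.029/100 = 0.2484.

(a) f₀ = 136.3 Hz  (b) Q = 0.2484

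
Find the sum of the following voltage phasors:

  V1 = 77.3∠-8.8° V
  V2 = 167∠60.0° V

Step 1 — Convert each phasor to rectangular form:
  V1 = 77.3·(cos(-8.8°) + j·sin(-8.8°)) = 76.39 - j11.83 V
  V2 = 167·(cos(60.0°) + j·sin(60.0°)) = 83.5 + j144.6 V
Step 2 — Sum components: V_total = 159.9 + j132.8 V.
Step 3 — Convert to polar: |V_total| = 207.8 V, ∠V_total = 39.7°.

V_total = 207.8∠39.7° V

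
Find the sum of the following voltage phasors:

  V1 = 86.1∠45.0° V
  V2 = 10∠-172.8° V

Step 1 — Convert each phasor to rectangular form:
  V1 = 86.1·(cos(45.0°) + j·sin(45.0°)) = 60.88 + j60.88 V
  V2 = 10·(cos(-172.8°) + j·sin(-172.8°)) = -9.921 - j1.253 V
Step 2 — Sum components: V_total = 50.96 + j59.63 V.
Step 3 — Convert to polar: |V_total| = 78.44 V, ∠V_total = 49.5°.

V_total = 78.44∠49.5° V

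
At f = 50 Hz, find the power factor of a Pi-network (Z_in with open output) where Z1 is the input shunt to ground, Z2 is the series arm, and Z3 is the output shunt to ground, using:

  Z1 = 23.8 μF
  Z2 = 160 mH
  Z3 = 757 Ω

Step 1 — Angular frequency: ω = 2π·f = 2π·50 = 314.2 rad/s.
Step 2 — Component impedances:
  Z1: Z = 1/(jωC) = -j/(ω·C) = 0 - j133.7 Ω
  Z2: Z = jωL = j·314.2·0.16 = 0 + j50.27 Ω
  Z3: Z = R = 757 Ω
Step 3 — With open output, the series arm Z2 and the output shunt Z3 appear in series to ground: Z2 + Z3 = 757 + j50.27 Ω.
Step 4 — Parallel with input shunt Z1: Z_in = Z1 || (Z2 + Z3) = 23.35 - j131.2 Ω = 133.2∠-79.9° Ω.
Step 5 — Power factor: PF = cos(φ) = Re(Z)/|Z| = 23.345/133.23 = 0.1752.
Step 6 — Type: Im(Z) = -131.2 ⇒ leading (phase φ = -79.9°).

PF = 0.1752 (leading, φ = -79.9°)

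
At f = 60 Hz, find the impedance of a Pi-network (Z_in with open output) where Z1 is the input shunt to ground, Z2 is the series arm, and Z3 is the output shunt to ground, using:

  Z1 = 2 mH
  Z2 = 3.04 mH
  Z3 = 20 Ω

Step 1 — Angular frequency: ω = 2π·f = 2π·60 = 377 rad/s.
Step 2 — Component impedances:
  Z1: Z = jωL = j·377·0.002 = 0 + j0.754 Ω
  Z2: Z = jωL = j·377·0.00304 = 0 + j1.146 Ω
  Z3: Z = R = 20 Ω
Step 3 — With open output, the series arm Z2 and the output shunt Z3 appear in series to ground: Z2 + Z3 = 20 + j1.146 Ω.
Step 4 — Parallel with input shunt Z1: Z_in = Z1 || (Z2 + Z3) = 0.02817 + j0.7513 Ω = 0.7518∠87.9° Ω.

Z = 0.02817 + j0.7513 Ω = 0.7518∠87.9° Ω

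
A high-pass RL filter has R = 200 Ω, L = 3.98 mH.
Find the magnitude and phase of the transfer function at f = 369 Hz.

Step 1 — Angular frequency: ω = 2π·369 = 2318 rad/s.
Step 2 — Transfer function: H(jω) = jωL/(R + jωL).
Step 3 — Numerator jωL = j·9.228; denominator R + jωL = 200 + j9.228.
Step 4 — H = 0.002124 + j0.04604.
Step 5 — Magnitude: |H| = 0.04609 (-26.7 dB); phase: φ = 87.4°.

|H| = 0.04609 (-26.7 dB), φ = 87.4°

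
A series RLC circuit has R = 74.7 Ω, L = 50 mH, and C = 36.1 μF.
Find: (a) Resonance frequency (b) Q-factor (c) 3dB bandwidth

Step 1 — Resonance: ω₀ = 1/√(LC) = 1/√(0.05·3.61e-05) = 744.3 rad/s.
Step 2 — f₀ = ω₀/(2π) = 118.5 Hz.
Step 3 — Series Q: Q = ω₀L/R = 744.3·0.05/74.7 = 0.4982.
Step 4 — Bandwidth: Δω = ω₀/Q = 1494 rad/s; BW = Δω/(2π) = 237.8 Hz.

(a) f₀ = 118.5 Hz  (b) Q = 0.4982  (c) BW = 237.8 Hz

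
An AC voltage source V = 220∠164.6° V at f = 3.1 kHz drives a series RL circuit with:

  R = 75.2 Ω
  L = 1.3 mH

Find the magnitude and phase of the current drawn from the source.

Step 1 — Angular frequency: ω = 2π·f = 2π·3100 = 1.948e+04 rad/s.
Step 2 — Component impedances:
  R: Z = R = 75.2 Ω
  L: Z = jωL = j·1.948e+04·0.0013 = 0 + j25.32 Ω
Step 3 — Series combination: Z_total = R + L = 75.2 + j25.32 Ω = 79.35∠18.6° Ω.
Step 4 — Source phasor: V = 220∠164.6° V = -212.1 + j58.42 V.
Step 5 — Ohm's law: I = V / Z_total = (-212.1 + j58.42) / (75.2 + j25.32) = -2.298 + j1.551 A.
Step 6 — Convert to polar: |I| = 2.773 A, ∠I = 146.0°.

I = 2.773∠146.0° A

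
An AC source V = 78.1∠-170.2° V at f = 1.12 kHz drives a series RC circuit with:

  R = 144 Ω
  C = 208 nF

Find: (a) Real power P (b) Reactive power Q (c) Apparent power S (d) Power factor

Step 1 — Angular frequency: ω = 2π·f = 2π·1120 = 7037 rad/s.
Step 2 — Component impedances:
  R: Z = R = 144 Ω
  C: Z = 1/(jωC) = -j/(ω·C) = 0 - j683.2 Ω
Step 3 — Series combination: Z_total = R + C = 144 - j683.2 Ω = 698.2∠-78.1° Ω.
Step 4 — Source phasor: V = 78.1∠-170.2° V = -76.96 - j13.29 V.
Step 5 — Current: I = V / Z = -0.004104 - j0.1118 A = 0.1119∠-92.1° A.
Step 6 — Complex power: S = V·I* = 1.802 - j8.548 VA.
Step 7 — Real power: P = Re(S) = 1.802 W.
Step 8 — Reactive power: Q = Im(S) = -8.548 VAR.
Step 9 — Apparent power: |S| = 8.736 VA.
Step 10 — Power factor: PF = P/|S| = 0.2062 (leading).

(a) P = 1.802 W  (b) Q = -8.548 VAR  (c) S = 8.736 VA  (d) PF = 0.2062 (leading)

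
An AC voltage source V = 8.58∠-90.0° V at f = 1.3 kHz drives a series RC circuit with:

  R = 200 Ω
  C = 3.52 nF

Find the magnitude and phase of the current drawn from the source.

Step 1 — Angular frequency: ω = 2π·f = 2π·1300 = 8168 rad/s.
Step 2 — Component impedances:
  R: Z = R = 200 Ω
  C: Z = 1/(jωC) = -j/(ω·C) = 0 - j3.478e+04 Ω
Step 3 — Series combination: Z_total = R + C = 200 - j3.478e+04 Ω = 3.478e+04∠-89.7° Ω.
Step 4 — Source phasor: V = 8.58∠-90.0° V = 0 - j8.58 V.
Step 5 — Ohm's law: I = V / Z_total = (0 - j8.58) / (200 - j3.478e+04) = 0.0002467 - j1.419e-06 A.
Step 6 — Convert to polar: |I| = 0.0002467 A, ∠I = -0.3°.

I = 0.0002467∠-0.3° A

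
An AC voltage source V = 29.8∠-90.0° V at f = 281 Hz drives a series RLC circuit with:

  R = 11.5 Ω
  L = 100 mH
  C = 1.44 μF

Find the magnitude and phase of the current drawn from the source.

Step 1 — Angular frequency: ω = 2π·f = 2π·281 = 1766 rad/s.
Step 2 — Component impedances:
  R: Z = R = 11.5 Ω
  L: Z = jωL = j·1766·0.1 = 0 + j176.6 Ω
  C: Z = 1/(jωC) = -j/(ω·C) = 0 - j393.3 Ω
Step 3 — Series combination: Z_total = R + L + C = 11.5 - j216.8 Ω = 217.1∠-87.0° Ω.
Step 4 — Source phasor: V = 29.8∠-90.0° V = 0 - j29.8 V.
Step 5 — Ohm's law: I = V / Z_total = (0 - j29.8) / (11.5 - j216.8) = 0.1371 - j0.007273 A.
Step 6 — Convert to polar: |I| = 0.1373 A, ∠I = -3.0°.

I = 0.1373∠-3.0° A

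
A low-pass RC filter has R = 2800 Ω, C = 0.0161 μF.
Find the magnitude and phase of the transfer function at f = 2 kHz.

Step 1 — Angular frequency: ω = 2π·2000 = 1.257e+04 rad/s.
Step 2 — Transfer function: H(jω) = 1/(1 + jωRC).
Step 3 — Denominator: 1 + jωRC = 1 + j·1.257e+04·2800·1.61e-08 = 1 + j0.5665.
Step 4 — H = 0.7571 - j0.4289.
Step 5 — Magnitude: |H| = 0.8701 (-1.2 dB); phase: φ = -29.5°.

|H| = 0.8701 (-1.2 dB), φ = -29.5°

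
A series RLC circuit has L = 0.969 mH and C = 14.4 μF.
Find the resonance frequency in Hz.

Step 1 — Resonance condition Im(Z)=0 gives ω₀ = 1/√(LC).
Step 2 — ω₀ = 1/√(0.000969·1.44e-05) = 8466 rad/s.
Step 3 — f₀ = ω₀/(2π) = 1347 Hz.

f₀ = 1347 Hz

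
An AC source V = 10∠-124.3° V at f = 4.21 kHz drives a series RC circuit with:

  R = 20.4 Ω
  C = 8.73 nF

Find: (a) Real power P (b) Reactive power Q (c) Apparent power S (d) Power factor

Step 1 — Angular frequency: ω = 2π·f = 2π·4210 = 2.645e+04 rad/s.
Step 2 — Component impedances:
  R: Z = R = 20.4 Ω
  C: Z = 1/(jωC) = -j/(ω·C) = 0 - j4330 Ω
Step 3 — Series combination: Z_total = R + C = 20.4 - j4330 Ω = 4330∠-89.7° Ω.
Step 4 — Source phasor: V = 10∠-124.3° V = -5.635 - j8.261 V.
Step 5 — Current: I = V / Z = 0.001902 - j0.00131 A = 0.002309∠-34.6° A.
Step 6 — Complex power: S = V·I* = 0.0001088 - j0.02309 VA.
Step 7 — Real power: P = Re(S) = 0.0001088 W.
Step 8 — Reactive power: Q = Im(S) = -0.02309 VAR.
Step 9 — Apparent power: |S| = 0.02309 VA.
Step 10 — Power factor: PF = P/|S| = 0.004711 (leading).

(a) P = 0.0001088 W  (b) Q = -0.02309 VAR  (c) S = 0.02309 VA  (d) PF = 0.004711 (leading)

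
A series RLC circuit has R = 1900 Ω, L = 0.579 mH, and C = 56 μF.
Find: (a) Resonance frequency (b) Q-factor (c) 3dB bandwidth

Step 1 — Resonance condition Im(Z)=0 gives ω₀ = 1/√(LC).
Step 2 — ω₀ = 1/√(0.000579·5.6e-05) = 5553 rad/s.
Step 3 — f₀ = ω₀/(2π) = 883.9 Hz.
Step 4 — Series Q: Q = ω₀L/R = 5553·0.000579/1900 = 0.001692.
Step 5 — 3dB bandwidth: Δω = ω₀/Q = 3.282e+06 rad/s; BW = Δω/(2π) = 5.223e+05 Hz.

(a) f₀ = 883.9 Hz  (b) Q = 0.001692  (c) BW = 5.223e+05 Hz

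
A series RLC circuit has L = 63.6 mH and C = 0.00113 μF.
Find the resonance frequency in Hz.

Step 1 — Resonance condition Im(Z)=0 gives ω₀ = 1/√(LC).
Step 2 — ω₀ = 1/√(0.0636·1.13e-09) = 1.18e+05 rad/s.
Step 3 — f₀ = ω₀/(2π) = 1.877e+04 Hz.

f₀ = 1.877e+04 Hz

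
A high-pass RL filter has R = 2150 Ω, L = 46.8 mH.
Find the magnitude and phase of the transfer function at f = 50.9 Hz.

Step 1 — Angular frequency: ω = 2π·50.9 = 319.8 rad/s.
Step 2 — Transfer function: H(jω) = jωL/(R + jωL).
Step 3 — Numerator jωL = j·14.97; denominator R + jωL = 2150 + j14.97.
Step 4 — H = 4.846e-05 + j0.006961.
Step 5 — Magnitude: |H| = 0.006961 (-43.1 dB); phase: φ = 89.6°.

|H| = 0.006961 (-43.1 dB), φ = 89.6°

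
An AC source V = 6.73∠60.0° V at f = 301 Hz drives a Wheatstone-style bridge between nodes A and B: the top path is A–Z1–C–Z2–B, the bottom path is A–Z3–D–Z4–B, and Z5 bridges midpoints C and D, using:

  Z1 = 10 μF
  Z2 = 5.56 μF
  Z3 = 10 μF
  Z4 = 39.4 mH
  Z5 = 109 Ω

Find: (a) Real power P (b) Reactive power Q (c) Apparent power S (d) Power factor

Step 1 — Angular frequency: ω = 2π·f = 2π·301 = 1891 rad/s.
Step 2 — Component impedances:
  Z1: Z = 1/(jωC) = -j/(ω·C) = 0 - j52.88 Ω
  Z2: Z = 1/(jωC) = -j/(ω·C) = 0 - j95.1 Ω
  Z3: Z = 1/(jωC) = -j/(ω·C) = 0 - j52.88 Ω
  Z4: Z = jωL = j·1891·0.0394 = 0 + j74.51 Ω
  Z5: Z = R = 109 Ω
Step 3 — Bridge requires nodal analysis (the Z5 bridge couples midpoints C and D, so the two paths cannot be reduced to a simple series/parallel combination). Setting node B to ground and injecting 1 A at node A, the 3-node admittance system at A, C, D solves to V_A = Z_AB = 45.11 + j32.48 Ω = 55.58∠35.8° Ω.
Step 4 — Source phasor: V = 6.73∠60.0° V = 3.365 + j5.828 V.
Step 5 — Current: I = V / Z = 0.1104 + j0.04972 A = 0.1211∠24.2° A.
Step 6 — Complex power: S = V·I* = 0.6613 + j0.4761 VA.
Step 7 — Real power: P = Re(S) = 0.6613 W.
Step 8 — Reactive power: Q = Im(S) = 0.4761 VAR.
Step 9 — Apparent power: |S| = 0.8149 VA.
Step 10 — Power factor: PF = P/|S| = 0.8115 (lagging).

(a) P = 0.6613 W  (b) Q = 0.4761 VAR  (c) S = 0.8149 VA  (d) PF = 0.8115 (lagging)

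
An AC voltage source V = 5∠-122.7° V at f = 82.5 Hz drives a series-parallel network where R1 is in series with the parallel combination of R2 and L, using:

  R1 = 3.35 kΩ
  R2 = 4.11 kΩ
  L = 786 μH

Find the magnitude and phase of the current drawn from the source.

Step 1 — Angular frequency: ω = 2π·f = 2π·82.5 = 518.4 rad/s.
Step 2 — Component impedances:
  R1: Z = R = 3350 Ω
  R2: Z = R = 4110 Ω
  L: Z = jωL = j·518.4·0.000786 = 0 + j0.4074 Ω
Step 3 — Parallel branch: R2 || L = 1/(1/R2 + 1/L) = 4.039e-05 + j0.4074 Ω.
Step 4 — Series with R1: Z_total = R1 + (R2 || L) = 3350 + j0.4074 Ω = 3350∠0.0° Ω.
Step 5 — Source phasor: V = 5∠-122.7° V = -2.701 - j4.208 V.
Step 6 — Ohm's law: I = V / Z_total = (-2.701 - j4.208) / (3350 + j0.4074) = -0.0008065 - j0.001256 A.
Step 7 — Convert to polar: |I| = 0.001493 A, ∠I = -122.7°.

I = 0.001493∠-122.7° A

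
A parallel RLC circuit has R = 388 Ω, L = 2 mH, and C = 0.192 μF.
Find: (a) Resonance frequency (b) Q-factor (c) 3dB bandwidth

Step 1 — Resonance: ω₀ = 1/√(LC) = 1/√(0.002·1.92e-07) = 5.103e+04 rad/s.
Step 2 — f₀ = ω₀/(2π) = 8122 Hz.
Step 3 — Parallel Q: Q = R/(ω₀L) = 388/(5.103e+04·0.002) = 3.802.
Step 4 — Bandwidth: Δω = ω₀/Q = 1.342e+04 rad/s; BW = Δω/(2π) = 2136 Hz.

(a) f₀ = 8122 Hz  (b) Q = 3.802  (c) BW = 2136 Hz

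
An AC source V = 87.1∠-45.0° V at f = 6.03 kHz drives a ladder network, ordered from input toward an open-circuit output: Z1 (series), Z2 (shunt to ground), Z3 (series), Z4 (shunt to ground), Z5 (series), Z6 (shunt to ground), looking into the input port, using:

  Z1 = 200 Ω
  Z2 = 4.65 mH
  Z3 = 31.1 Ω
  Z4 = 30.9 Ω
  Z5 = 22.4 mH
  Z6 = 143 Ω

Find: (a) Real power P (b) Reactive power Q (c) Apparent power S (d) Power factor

Step 1 — Angular frequency: ω = 2π·f = 2π·6030 = 3.789e+04 rad/s.
Step 2 — Component impedances:
  Z1: Z = R = 200 Ω
  Z2: Z = jωL = j·3.789e+04·0.00465 = 0 + j176.2 Ω
  Z3: Z = R = 31.1 Ω
  Z4: Z = R = 30.9 Ω
  Z5: Z = jωL = j·3.789e+04·0.0224 = 0 + j848.7 Ω
  Z6: Z = R = 143 Ω
Step 3 — Ladder network (open output): work backward from the far end, alternating series and parallel combinations. Z_in = 254.4 + j20.04 Ω = 255.2∠4.5° Ω.
Step 4 — Source phasor: V = 87.1∠-45.0° V = 61.59 - j61.59 V.
Step 5 — Current: I = V / Z = 0.2216 - j0.2595 A = 0.3413∠-49.5° A.
Step 6 — Complex power: S = V·I* = 29.63 + j2.334 VA.
Step 7 — Real power: P = Re(S) = 29.63 W.
Step 8 — Reactive power: Q = Im(S) = 2.334 VAR.
Step 9 — Apparent power: |S| = 29.73 VA.
Step 10 — Power factor: PF = P/|S| = 0.9969 (lagging).

(a) P = 29.63 W  (b) Q = 2.334 VAR  (c) S = 29.73 VA  (d) PF = 0.9969 (lagging)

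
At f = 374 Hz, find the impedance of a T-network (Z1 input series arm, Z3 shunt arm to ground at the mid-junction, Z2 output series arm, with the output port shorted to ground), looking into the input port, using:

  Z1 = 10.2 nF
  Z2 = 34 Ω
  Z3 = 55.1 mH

Step 1 — Angular frequency: ω = 2π·f = 2π·374 = 2350 rad/s.
Step 2 — Component impedances:
  Z1: Z = 1/(jωC) = -j/(ω·C) = 0 - j4.172e+04 Ω
  Z2: Z = R = 34 Ω
  Z3: Z = jωL = j·2350·0.0551 = 0 + j129.5 Ω
Step 3 — With the output port shorted to ground, the output series arm Z2 runs from the junction to ground; the shunt arm Z3 also runs from the junction to ground. They appear in parallel: Z3 || Z2 = 31.81 + j8.352 Ω.
Step 4 — Series with input arm Z1: Z_in = Z1 + (Z3 || Z2) = 31.81 - j4.171e+04 Ω = 4.171e+04∠-90.0° Ω.

Z = 31.81 - j4.171e+04 Ω = 4.171e+04∠-90.0° Ω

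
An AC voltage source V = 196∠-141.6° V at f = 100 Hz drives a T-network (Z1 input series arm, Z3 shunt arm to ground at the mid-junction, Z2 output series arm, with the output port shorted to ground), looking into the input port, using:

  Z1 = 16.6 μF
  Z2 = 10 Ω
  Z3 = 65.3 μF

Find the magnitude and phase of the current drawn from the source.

Step 1 — Angular frequency: ω = 2π·f = 2π·100 = 628.3 rad/s.
Step 2 — Component impedances:
  Z1: Z = 1/(jωC) = -j/(ω·C) = 0 - j95.88 Ω
  Z2: Z = R = 10 Ω
  Z3: Z = 1/(jωC) = -j/(ω·C) = 0 - j24.37 Ω
Step 3 — With the output port shorted to ground, the output series arm Z2 runs from the junction to ground; the shunt arm Z3 also runs from the junction to ground. They appear in parallel: Z3 || Z2 = 8.559 - j3.512 Ω.
Step 4 — Series with input arm Z1: Z_in = Z1 + (Z3 || Z2) = 8.559 - j99.39 Ω = 99.76∠-85.1° Ω.
Step 5 — Source phasor: V = 196∠-141.6° V = -153.6 - j121.7 V.
Step 6 — Ohm's law: I = V / Z_total = (-153.6 - j121.7) / (8.559 - j99.39) = 1.084 - j1.639 A.
Step 7 — Convert to polar: |I| = 1.965 A, ∠I = -56.5°.

I = 1.965∠-56.5° A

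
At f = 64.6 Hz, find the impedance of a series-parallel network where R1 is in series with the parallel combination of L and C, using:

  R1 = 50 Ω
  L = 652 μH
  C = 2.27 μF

Step 1 — Angular frequency: ω = 2π·f = 2π·64.6 = 405.9 rad/s.
Step 2 — Component impedances:
  R1: Z = R = 50 Ω
  L: Z = jωL = j·405.9·0.000652 = 0 + j0.2646 Ω
  C: Z = 1/(jωC) = -j/(ω·C) = 0 - j1085 Ω
Step 3 — Parallel branch: L || C = 1/(1/L + 1/C) = 0 + j0.2647 Ω.
Step 4 — Series with R1: Z_total = R1 + (L || C) = 50 + j0.2647 Ω = 50∠0.3° Ω.

Z = 50 + j0.2647 Ω = 50∠0.3° Ω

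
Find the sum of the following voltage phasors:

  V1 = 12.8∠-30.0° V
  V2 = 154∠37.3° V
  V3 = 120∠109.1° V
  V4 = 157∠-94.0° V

Step 1 — Convert each phasor to rectangular form:
  V1 = 12.8·(cos(-30.0°) + j·sin(-30.0°)) = 11.09 - j6.4 V
  V2 = 154·(cos(37.3°) + j·sin(37.3°)) = 122.5 + j93.32 V
  V3 = 120·(cos(109.1°) + j·sin(109.1°)) = -39.27 + j113.4 V
  V4 = 157·(cos(-94.0°) + j·sin(-94.0°)) = -10.95 - j156.6 V
Step 2 — Sum components: V_total = 83.37 + j43.7 V.
Step 3 — Convert to polar: |V_total| = 94.13 V, ∠V_total = 27.7°.

V_total = 94.13∠27.7° V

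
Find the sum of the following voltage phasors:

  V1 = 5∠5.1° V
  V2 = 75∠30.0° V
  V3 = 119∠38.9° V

Step 1 — Convert each phasor to rectangular form:
  V1 = 5·(cos(5.1°) + j·sin(5.1°)) = 4.98 + j0.4445 V
  V2 = 75·(cos(30.0°) + j·sin(30.0°)) = 64.95 + j37.5 V
  V3 = 119·(cos(38.9°) + j·sin(38.9°)) = 92.61 + j74.73 V
Step 2 — Sum components: V_total = 162.5 + j112.7 V.
Step 3 — Convert to polar: |V_total| = 197.8 V, ∠V_total = 34.7°.

V_total = 197.8∠34.7° V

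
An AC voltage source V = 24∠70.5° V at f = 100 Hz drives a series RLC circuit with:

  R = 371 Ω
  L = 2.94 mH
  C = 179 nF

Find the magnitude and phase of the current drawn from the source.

Step 1 — Angular frequency: ω = 2π·f = 2π·100 = 628.3 rad/s.
Step 2 — Component impedances:
  R: Z = R = 371 Ω
  L: Z = jωL = j·628.3·0.00294 = 0 + j1.847 Ω
  C: Z = 1/(jωC) = -j/(ω·C) = 0 - j8891 Ω
Step 3 — Series combination: Z_total = R + L + C = 371 - j8889 Ω = 8897∠-87.6° Ω.
Step 4 — Source phasor: V = 24∠70.5° V = 8.011 + j22.62 V.
Step 5 — Ohm's law: I = V / Z_total = (8.011 + j22.62) / (371 - j8889) = -0.002503 + j0.001006 A.
Step 6 — Convert to polar: |I| = 0.002697 A, ∠I = 158.1°.

I = 0.002697∠158.1° A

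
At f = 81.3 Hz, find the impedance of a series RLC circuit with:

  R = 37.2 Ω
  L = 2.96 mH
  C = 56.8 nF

Step 1 — Angular frequency: ω = 2π·f = 2π·81.3 = 510.8 rad/s.
Step 2 — Component impedances:
  R: Z = R = 37.2 Ω
  L: Z = jωL = j·510.8·0.00296 = 0 + j1.512 Ω
  C: Z = 1/(jωC) = -j/(ω·C) = 0 - j3.447e+04 Ω
Step 3 — Series combination: Z_total = R + L + C = 37.2 - j3.446e+04 Ω = 3.446e+04∠-89.9° Ω.

Z = 37.2 - j3.446e+04 Ω = 3.446e+04∠-89.9° Ω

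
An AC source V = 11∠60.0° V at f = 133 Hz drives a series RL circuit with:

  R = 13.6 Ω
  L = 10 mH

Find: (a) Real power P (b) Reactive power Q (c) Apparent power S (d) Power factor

Step 1 — Angular frequency: ω = 2π·f = 2π·133 = 835.7 rad/s.
Step 2 — Component impedances:
  R: Z = R = 13.6 Ω
  L: Z = jωL = j·835.7·0.01 = 0 + j8.357 Ω
Step 3 — Series combination: Z_total = R + L = 13.6 + j8.357 Ω = 15.96∠31.6° Ω.
Step 4 — Source phasor: V = 11∠60.0° V = 5.5 + j9.526 V.
Step 5 — Current: I = V / Z = 0.606 + j0.3281 A = 0.6891∠28.4° A.
Step 6 — Complex power: S = V·I* = 6.459 + j3.969 VA.
Step 7 — Real power: P = Re(S) = 6.459 W.
Step 8 — Reactive power: Q = Im(S) = 3.969 VAR.
Step 9 — Apparent power: |S| = 7.58 VA.
Step 10 — Power factor: PF = P/|S| = 0.852 (lagging).

(a) P = 6.459 W  (b) Q = 3.969 VAR  (c) S = 7.58 VA  (d) PF = 0.852 (lagging)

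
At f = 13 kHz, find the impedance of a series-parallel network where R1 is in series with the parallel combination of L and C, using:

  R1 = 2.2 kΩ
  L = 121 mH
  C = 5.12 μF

Step 1 — Angular frequency: ω = 2π·f = 2π·1.3e+04 = 8.168e+04 rad/s.
Step 2 — Component impedances:
  R1: Z = R = 2200 Ω
  L: Z = jωL = j·8.168e+04·0.121 = 0 + j9883 Ω
  C: Z = 1/(jωC) = -j/(ω·C) = 0 - j2.391 Ω
Step 3 — Parallel branch: L || C = 1/(1/L + 1/C) = 0 - j2.392 Ω.
Step 4 — Series with R1: Z_total = R1 + (L || C) = 2200 - j2.392 Ω = 2200∠-0.1° Ω.

Z = 2200 - j2.392 Ω = 2200∠-0.1° Ω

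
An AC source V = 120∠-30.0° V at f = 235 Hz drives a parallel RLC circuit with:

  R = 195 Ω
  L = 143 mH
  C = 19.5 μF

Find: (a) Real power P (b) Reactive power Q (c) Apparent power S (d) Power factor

Step 1 — Angular frequency: ω = 2π·f = 2π·235 = 1477 rad/s.
Step 2 — Component impedances:
  R: Z = R = 195 Ω
  L: Z = jωL = j·1477·0.143 = 0 + j211.1 Ω
  C: Z = 1/(jωC) = -j/(ω·C) = 0 - j34.73 Ω
Step 3 — Parallel combination: 1/Z_total = 1/R + 1/L + 1/C; Z_total = 8.476 - j39.76 Ω = 40.66∠-78.0° Ω.
Step 4 — Source phasor: V = 120∠-30.0° V = 103.9 - j60 V.
Step 5 — Current: I = V / Z = 1.976 + j2.192 A = 2.952∠48.0° A.
Step 6 — Complex power: S = V·I* = 73.85 - j346.4 VA.
Step 7 — Real power: P = Re(S) = 73.85 W.
Step 8 — Reactive power: Q = Im(S) = -346.4 VAR.
Step 9 — Apparent power: |S| = 354.2 VA.
Step 10 — Power factor: PF = P/|S| = 0.2085 (leading).

(a) P = 73.85 W  (b) Q = -346.4 VAR  (c) S = 354.2 VA  (d) PF = 0.2085 (leading)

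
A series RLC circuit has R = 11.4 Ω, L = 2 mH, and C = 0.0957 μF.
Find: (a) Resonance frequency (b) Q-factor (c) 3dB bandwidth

Step 1 — Resonance condition Im(Z)=0 gives ω₀ = 1/√(LC).
Step 2 — ω₀ = 1/√(0.002·9.57e-08) = 7.228e+04 rad/s.
Step 3 — f₀ = ω₀/(2π) = 1.15e+04 Hz.
Step 4 — Series Q: Q = ω₀L/R = 7.228e+04·0.002/11.4 = 12.68.
Step 5 — 3dB bandwidth: Δω = ω₀/Q = 5700 rad/s; BW = Δω/(2π) = 907.2 Hz.

(a) f₀ = 1.15e+04 Hz  (b) Q = 12.68  (c) BW = 907.2 Hz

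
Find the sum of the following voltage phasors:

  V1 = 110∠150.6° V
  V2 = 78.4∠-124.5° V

Step 1 — Convert each phasor to rectangular form:
  V1 = 110·(cos(150.6°) + j·sin(150.6°)) = -95.83 + j54 V
  V2 = 78.4·(cos(-124.5°) + j·sin(-124.5°)) = -44.41 - j64.61 V
Step 2 — Sum components: V_total = -140.2 - j10.61 V.
Step 3 — Convert to polar: |V_total| = 140.6 V, ∠V_total = -175.7°.

V_total = 140.6∠-175.7° V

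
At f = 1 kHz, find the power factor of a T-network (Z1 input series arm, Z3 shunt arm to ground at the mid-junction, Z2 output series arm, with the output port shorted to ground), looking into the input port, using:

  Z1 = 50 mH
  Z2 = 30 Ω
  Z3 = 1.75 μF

Step 1 — Angular frequency: ω = 2π·f = 2π·1000 = 6283 rad/s.
Step 2 — Component impedances:
  Z1: Z = jωL = j·6283·0.05 = 0 + j314.2 Ω
  Z2: Z = R = 30 Ω
  Z3: Z = 1/(jωC) = -j/(ω·C) = 0 - j90.95 Ω
Step 3 — With the output port shorted to ground, the output series arm Z2 runs from the junction to ground; the shunt arm Z3 also runs from the junction to ground. They appear in parallel: Z3 || Z2 = 27.06 - j8.925 Ω.
Step 4 — Series with input arm Z1: Z_in = Z1 + (Z3 || Z2) = 27.06 + j305.2 Ω = 306.4∠84.9° Ω.
Step 5 — Power factor: PF = cos(φ) = Re(Z)/|Z| = 27.056/306.43 = 0.08829.
Step 6 — Type: Im(Z) = 305.2 ⇒ lagging (phase φ = 84.9°).

PF = 0.08829 (lagging, φ = 84.9°)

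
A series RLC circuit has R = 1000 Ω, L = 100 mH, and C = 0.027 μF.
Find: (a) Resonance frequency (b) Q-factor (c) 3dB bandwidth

Step 1 — Resonance: ω₀ = 1/√(LC) = 1/√(0.1·2.7e-08) = 1.925e+04 rad/s.
Step 2 — f₀ = ω₀/(2π) = 3063 Hz.
Step 3 — Series Q: Q = ω₀L/R = 1.925e+04·0.1/1000 = 1.925.
Step 4 — Bandwidth: Δω = ω₀/Q = 1e+04 rad/s; BW = Δω/(2π) = 1592 Hz.

(a) f₀ = 3063 Hz  (b) Q = 1.925  (c) BW = 1592 Hz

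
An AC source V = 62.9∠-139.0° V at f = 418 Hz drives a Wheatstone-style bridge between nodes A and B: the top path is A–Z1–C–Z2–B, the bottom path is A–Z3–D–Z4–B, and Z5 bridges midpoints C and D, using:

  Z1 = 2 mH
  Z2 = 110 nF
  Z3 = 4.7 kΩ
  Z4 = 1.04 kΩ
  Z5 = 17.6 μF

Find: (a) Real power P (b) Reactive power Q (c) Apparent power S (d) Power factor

Step 1 — Angular frequency: ω = 2π·f = 2π·418 = 2626 rad/s.
Step 2 — Component impedances:
  Z1: Z = jωL = j·2626·0.002 = 0 + j5.253 Ω
  Z2: Z = 1/(jωC) = -j/(ω·C) = 0 - j3461 Ω
  Z3: Z = R = 4700 Ω
  Z4: Z = R = 1040 Ω
  Z5: Z = 1/(jωC) = -j/(ω·C) = 0 - j21.63 Ω
Step 3 — Bridge requires nodal analysis (the Z5 bridge couples midpoints C and D, so the two paths cannot be reduced to a simple series/parallel combination). Setting node B to ground and injecting 1 A at node A, the 3-node admittance system at A, C, D solves to V_A = Z_AB = 943.1 - j297.9 Ω = 989∠-17.5° Ω.
Step 4 — Source phasor: V = 62.9∠-139.0° V = -47.47 - j41.27 V.
Step 5 — Current: I = V / Z = -0.0332 - j0.05424 A = 0.0636∠-121.5° A.
Step 6 — Complex power: S = V·I* = 3.815 - j1.205 VA.
Step 7 — Real power: P = Re(S) = 3.815 W.
Step 8 — Reactive power: Q = Im(S) = -1.205 VAR.
Step 9 — Apparent power: |S| = 4 VA.
Step 10 — Power factor: PF = P/|S| = 0.9536 (leading).

(a) P = 3.815 W  (b) Q = -1.205 VAR  (c) S = 4 VA  (d) PF = 0.9536 (leading)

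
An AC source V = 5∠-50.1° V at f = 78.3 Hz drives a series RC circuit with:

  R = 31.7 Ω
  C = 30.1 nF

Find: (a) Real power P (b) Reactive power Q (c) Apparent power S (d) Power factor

Step 1 — Angular frequency: ω = 2π·f = 2π·78.3 = 492 rad/s.
Step 2 — Component impedances:
  R: Z = R = 31.7 Ω
  C: Z = 1/(jωC) = -j/(ω·C) = 0 - j6.753e+04 Ω
Step 3 — Series combination: Z_total = R + C = 31.7 - j6.753e+04 Ω = 6.753e+04∠-90.0° Ω.
Step 4 — Source phasor: V = 5∠-50.1° V = 3.207 - j3.836 V.
Step 5 — Current: I = V / Z = 5.682e-05 + j4.747e-05 A = 7.404e-05∠39.9° A.
Step 6 — Complex power: S = V·I* = 1.738e-07 - j0.0003702 VA.
Step 7 — Real power: P = Re(S) = 1.738e-07 W.
Step 8 — Reactive power: Q = Im(S) = -0.0003702 VAR.
Step 9 — Apparent power: |S| = 0.0003702 VA.
Step 10 — Power factor: PF = P/|S| = 0.0004694 (leading).

(a) P = 1.738e-07 W  (b) Q = -0.0003702 VAR  (c) S = 0.0003702 VA  (d) PF = 0.0004694 (leading)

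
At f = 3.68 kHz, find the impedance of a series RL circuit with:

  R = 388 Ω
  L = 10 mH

Step 1 — Angular frequency: ω = 2π·f = 2π·3680 = 2.312e+04 rad/s.
Step 2 — Component impedances:
  R: Z = R = 388 Ω
  L: Z = jωL = j·2.312e+04·0.01 = 0 + j231.2 Ω
Step 3 — Series combination: Z_total = R + L = 388 + j231.2 Ω = 451.7∠30.8° Ω.

Z = 388 + j231.2 Ω = 451.7∠30.8° Ω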